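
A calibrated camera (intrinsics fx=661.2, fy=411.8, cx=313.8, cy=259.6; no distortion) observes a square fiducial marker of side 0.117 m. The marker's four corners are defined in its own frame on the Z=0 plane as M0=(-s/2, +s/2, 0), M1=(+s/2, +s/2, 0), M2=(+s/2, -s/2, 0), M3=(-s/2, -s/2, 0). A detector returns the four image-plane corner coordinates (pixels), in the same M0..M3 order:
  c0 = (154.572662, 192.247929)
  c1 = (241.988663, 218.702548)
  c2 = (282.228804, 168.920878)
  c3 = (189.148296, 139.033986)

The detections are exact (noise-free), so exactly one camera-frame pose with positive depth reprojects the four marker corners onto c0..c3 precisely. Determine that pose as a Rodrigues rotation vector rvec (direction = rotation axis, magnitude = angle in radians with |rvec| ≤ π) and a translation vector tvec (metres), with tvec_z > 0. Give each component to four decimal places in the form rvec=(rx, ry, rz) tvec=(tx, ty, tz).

rvec=(0.5554, -0.0540, 0.4800) tvec=(-0.1150, -0.1500, 0.7847)

Intrinsics K: fx=661.2, fy=411.8, cx=313.8, cy=259.6
Marker side s = 0.117 m; corners in marker frame (Z=0):
  M0 = (-0.0585, +0.0585, 0)
  M1 = (+0.0585, +0.0585, 0)
  M2 = (+0.0585, -0.0585, 0)
  M3 = (-0.0585, -0.0585, 0)
Detected image corners:
  c0 = (154.572662, 192.247929) px
  c1 = (241.988663, 218.702548) px
  c2 = (282.228804, 168.920878) px
  c3 = (189.148296, 139.033986) px
Planar DLT: solve 8×8 A·h = b for H (H[2,2]=1):
  H  [+819.31285 -183.39158 +216.88983]
  H  [+280.69904 +553.14723 +180.86050]
  H  [+0.22514 +0.62978 +1.00000]
B = K⁻¹H; ‖b₁‖=1.274376, ‖b₂‖=1.274376; λ = 2/(‖b₁‖+‖b₂‖) = 0.784698, sign → tz>0 ⇒ λ=+0.784698
r₁ = λ·B[:,0] = (+0.88850,+0.42351,+0.17667); r₂ = λ·B[:,1] = (-0.45218,+0.74250,+0.49419)
r₃ = r₁×r₂ = (+0.07812,-0.51897,+0.85121); SVD([r₁ r₂ r₃]) → R = UVᵀ:
  R  [+0.88850 -0.45218 +0.07812]
  R  [+0.42351 +0.74250 -0.51897]
  R  [+0.17667 +0.49419 +0.85121]
t = (-0.11501, -0.15004, +0.78470) m
tr R = 2.482215; θ = arccos((tr R − 1)/2) = 0.736078 rad = 42.174°
axis k = ((R−Rᵀ)₃₂, (R−Rᵀ)₁₃, (R−Rᵀ)₂₁) / (2 sinθ) = (+0.754527, -0.073393, +0.652152)
rvec = θ·k = (+0.555391, -0.054023, +0.480035)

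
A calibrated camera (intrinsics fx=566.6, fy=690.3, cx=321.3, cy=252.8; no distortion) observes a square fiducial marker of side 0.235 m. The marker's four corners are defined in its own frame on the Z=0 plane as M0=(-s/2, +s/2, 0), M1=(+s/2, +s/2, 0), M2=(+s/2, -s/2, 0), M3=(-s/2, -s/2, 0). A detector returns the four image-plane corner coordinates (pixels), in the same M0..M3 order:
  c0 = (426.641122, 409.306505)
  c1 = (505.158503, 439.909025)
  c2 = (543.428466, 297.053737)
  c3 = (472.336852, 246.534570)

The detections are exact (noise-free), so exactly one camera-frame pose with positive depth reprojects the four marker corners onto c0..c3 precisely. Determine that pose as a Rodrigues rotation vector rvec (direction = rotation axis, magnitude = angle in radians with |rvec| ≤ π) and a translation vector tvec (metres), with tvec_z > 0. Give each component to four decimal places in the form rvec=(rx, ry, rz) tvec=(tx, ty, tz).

Intrinsics K: fx=566.6, fy=690.3, cx=321.3, cy=252.8
Marker side s = 0.235 m; corners in marker frame (Z=0):
  M0 = (-0.1175, +0.1175, 0)
  M1 = (+0.1175, +0.1175, 0)
  M2 = (+0.1175, -0.1175, 0)
  M3 = (-0.1175, -0.1175, 0)
Detected image corners:
  c0 = (426.641122, 409.306505) px
  c1 = (505.158503, 439.909025) px
  c2 = (543.428466, 297.053737) px
  c3 = (472.336852, 246.534570) px
Planar DLT: solve 8×8 A·h = b for H (H[2,2]=1):
  H  [+600.67397 -224.67714 +489.68008]
  H  [+375.13747 +613.69485 +348.71520]
  H  [+0.58029 -0.09674 +1.00000]
B = K⁻¹H; ‖b₁‖=0.990313, ‖b₂‖=0.990313; λ = 2/(‖b₁‖+‖b₂‖) = 1.009782, sign → tz>0 ⇒ λ=+1.009782
r₁ = λ·B[:,0] = (+0.73823,+0.33417,+0.58596); r₂ = λ·B[:,1] = (-0.34502,+0.93350,-0.09769)
r₃ = r₁×r₂ = (-0.57964,-0.13005,+0.80443); SVD([r₁ r₂ r₃]) → R = UVᵀ:
  R  [+0.73823 -0.34502 -0.57964]
  R  [+0.33417 +0.93350 -0.13005]
  R  [+0.58596 -0.09769 +0.80443]
t = (+0.30008, +0.14031, +1.00978) m
tr R = 2.476154; θ = arccos((tr R − 1)/2) = 0.740581 rad = 42.432°
axis k = ((R−Rᵀ)₃₂, (R−Rᵀ)₁₃, (R−Rᵀ)₂₁) / (2 sinθ) = (+0.023979, -0.863773, +0.503311)
rvec = θ·k = (+0.017759, -0.639693, +0.372742)

rvec=(0.0178, -0.6397, 0.3727) tvec=(0.3001, 0.1403, 1.0098)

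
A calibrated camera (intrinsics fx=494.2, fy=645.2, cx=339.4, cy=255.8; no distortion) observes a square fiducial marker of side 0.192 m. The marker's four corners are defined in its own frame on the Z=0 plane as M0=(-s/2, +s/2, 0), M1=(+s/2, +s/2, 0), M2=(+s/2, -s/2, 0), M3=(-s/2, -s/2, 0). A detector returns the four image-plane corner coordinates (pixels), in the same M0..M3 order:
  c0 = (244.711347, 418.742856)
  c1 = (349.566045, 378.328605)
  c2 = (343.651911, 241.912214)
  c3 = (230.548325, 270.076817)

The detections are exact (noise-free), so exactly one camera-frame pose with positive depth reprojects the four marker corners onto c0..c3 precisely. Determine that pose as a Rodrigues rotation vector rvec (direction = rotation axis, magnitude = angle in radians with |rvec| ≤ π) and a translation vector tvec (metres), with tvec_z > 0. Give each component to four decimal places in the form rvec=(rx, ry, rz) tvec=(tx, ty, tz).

Intrinsics K: fx=494.2, fy=645.2, cx=339.4, cy=255.8
Marker side s = 0.192 m; corners in marker frame (Z=0):
  M0 = (-0.0960, +0.0960, 0)
  M1 = (+0.0960, +0.0960, 0)
  M2 = (+0.0960, -0.0960, 0)
  M3 = (-0.0960, -0.0960, 0)
Detected image corners:
  c0 = (244.711347, 418.742856) px
  c1 = (349.566045, 378.328605) px
  c2 = (343.651911, 241.912214) px
  c3 = (230.548325, 270.076817) px
Planar DLT: solve 8×8 A·h = b for H (H[2,2]=1):
  H  [+721.90593 +152.07297 +295.06174]
  H  [-5.97924 +853.79763 +328.75457]
  H  [+0.53067 +0.34535 +1.00000]
B = K⁻¹H; ‖b₁‖=1.237642, ‖b₂‖=1.237642; λ = 2/(‖b₁‖+‖b₂‖) = 0.807988, sign → tz>0 ⇒ λ=+0.807988
r₁ = λ·B[:,0] = (+0.88581,-0.17748,+0.42877); r₂ = λ·B[:,1] = (+0.05700,+0.95859,+0.27904)
r₃ = r₁×r₂ = (-0.46054,-0.22273,+0.85924); SVD([r₁ r₂ r₃]) → R = UVᵀ:
  R  [+0.88581 +0.05700 -0.46054]
  R  [-0.17748 +0.95859 -0.22273]
  R  [+0.42877 +0.27904 +0.85924]
t = (-0.07249, +0.09136, +0.80799) m
tr R = 2.703633; θ = arccos((tr R − 1)/2) = 0.551353 rad = 31.590°
axis k = ((R−Rᵀ)₃₂, (R−Rᵀ)₁₃, (R−Rᵀ)₂₁) / (2 sinθ) = (+0.478936, -0.848841, -0.223807)
rvec = θ·k = (+0.264063, -0.468011, -0.123397)

rvec=(0.2641, -0.4680, -0.1234) tvec=(-0.0725, 0.0914, 0.8080)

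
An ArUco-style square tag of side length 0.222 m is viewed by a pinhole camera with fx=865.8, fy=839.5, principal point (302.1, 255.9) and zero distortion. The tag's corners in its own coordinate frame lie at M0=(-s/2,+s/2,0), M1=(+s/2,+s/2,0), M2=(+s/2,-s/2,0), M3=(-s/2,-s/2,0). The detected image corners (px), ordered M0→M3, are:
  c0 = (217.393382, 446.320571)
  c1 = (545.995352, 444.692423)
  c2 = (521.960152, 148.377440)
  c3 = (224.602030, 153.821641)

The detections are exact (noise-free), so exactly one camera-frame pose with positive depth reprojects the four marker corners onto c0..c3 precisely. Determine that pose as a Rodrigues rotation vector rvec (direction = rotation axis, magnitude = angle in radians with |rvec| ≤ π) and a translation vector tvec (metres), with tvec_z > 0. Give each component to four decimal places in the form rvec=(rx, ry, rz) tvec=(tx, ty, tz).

Intrinsics K: fx=865.8, fy=839.5, cx=302.1, cy=255.9
Marker side s = 0.222 m; corners in marker frame (Z=0):
  M0 = (-0.1110, +0.1110, 0)
  M1 = (+0.1110, +0.1110, 0)
  M2 = (+0.1110, -0.1110, 0)
  M3 = (-0.1110, -0.1110, 0)
Detected image corners:
  c0 = (217.393382, 446.320571) px
  c1 = (545.995352, 444.692423) px
  c2 = (521.960152, 148.377440) px
  c3 = (224.602030, 153.821641) px
Planar DLT: solve 8×8 A·h = b for H (H[2,2]=1):
  H  [+1382.24975 -131.69867 +376.17090]
  H  [-35.37799 +1192.46974 +290.99610]
  H  [-0.06377 -0.44796 +1.00000]
B = K⁻¹H; ‖b₁‖=1.620165, ‖b₂‖=1.620165; λ = 2/(‖b₁‖+‖b₂‖) = 0.617221, sign → tz>0 ⇒ λ=+0.617221
r₁ = λ·B[:,0] = (+0.99913,-0.01401,-0.03936); r₂ = λ·B[:,1] = (+0.00259,+0.96101,-0.27649)
r₃ = r₁×r₂ = (+0.04170,+0.27615,+0.96021); SVD([r₁ r₂ r₃]) → R = UVᵀ:
  R  [+0.99913 +0.00259 +0.04170]
  R  [-0.01401 +0.96101 +0.27615]
  R  [-0.03936 -0.27649 +0.96021]
t = (+0.05280, +0.02580, +0.61722) m
tr R = 2.920352; θ = arccos((tr R − 1)/2) = 0.283166 rad = 16.224°
axis k = ((R−Rᵀ)₃₂, (R−Rᵀ)₁₃, (R−Rᵀ)₂₁) / (2 sinθ) = (-0.988977, +0.145057, -0.029708)
rvec = θ·k = (-0.280044, +0.041075, -0.008412)

rvec=(-0.2800, 0.0411, -0.0084) tvec=(0.0528, 0.0258, 0.6172)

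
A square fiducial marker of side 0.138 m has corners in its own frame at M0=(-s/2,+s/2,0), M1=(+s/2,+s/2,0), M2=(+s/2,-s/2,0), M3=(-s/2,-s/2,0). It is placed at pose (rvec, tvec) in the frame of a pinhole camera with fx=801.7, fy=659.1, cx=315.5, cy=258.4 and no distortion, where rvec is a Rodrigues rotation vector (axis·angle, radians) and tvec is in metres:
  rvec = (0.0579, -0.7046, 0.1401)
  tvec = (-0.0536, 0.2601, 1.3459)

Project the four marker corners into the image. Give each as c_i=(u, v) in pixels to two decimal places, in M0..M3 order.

Intrinsics K: fx=801.7, fy=659.1, cx=315.5, cy=258.4
Marker side s = 0.138 m; corners in marker frame (Z=0):
  M0 = (-0.0690, +0.0690, 0)
  M1 = (+0.0690, +0.0690, 0)
  M2 = (+0.0690, -0.0690, 0)
  M3 = (-0.0690, -0.0690, 0)
rvec = (0.0579, -0.7046, 0.1401), |rvec| = θ = 0.72072 rad = 41.294°
Rodrigues: sinθ=0.65993, 1−cosθ=0.24867; R = I + sinθ·[k]× + (1−cosθ)·[k]×²:
    [+0.75293 -0.14781 -0.64128]
    [+0.10875 +0.98900 -0.10027]
    [+0.64905 +0.00576 +0.76073]
t = (-0.0536, 0.2601, 1.3459) m
M0: Pc = R·M0+t = (-0.11575, +0.32084, +1.30151); u = 801.7·(-0.11575)/1.30151 + 315.5 = 244.1999, v = 659.1·(+0.32084)/1.30151 + 258.4 = 420.8753
M1: Pc = R·M1+t = (-0.01185, +0.33584, +1.39108); u = 801.7·(-0.01185)/1.39108 + 315.5 = 308.6726, v = 659.1·(+0.33584)/1.39108 + 258.4 = 417.5246
M2: Pc = R·M2+t = (+0.00855, +0.19936, +1.39029); u = 801.7·(+0.00855)/1.39029 + 315.5 = 320.4312, v = 659.1·(+0.19936)/1.39029 + 258.4 = 352.9130
M3: Pc = R·M3+t = (-0.09535, +0.18436, +1.30072); u = 801.7·(-0.09535)/1.30072 + 315.5 = 256.7288, v = 659.1·(+0.18436)/1.30072 + 258.4 = 351.8165

c0=(244.20, 420.88) c1=(308.67, 417.52) c2=(320.43, 352.91) c3=(256.73, 351.82)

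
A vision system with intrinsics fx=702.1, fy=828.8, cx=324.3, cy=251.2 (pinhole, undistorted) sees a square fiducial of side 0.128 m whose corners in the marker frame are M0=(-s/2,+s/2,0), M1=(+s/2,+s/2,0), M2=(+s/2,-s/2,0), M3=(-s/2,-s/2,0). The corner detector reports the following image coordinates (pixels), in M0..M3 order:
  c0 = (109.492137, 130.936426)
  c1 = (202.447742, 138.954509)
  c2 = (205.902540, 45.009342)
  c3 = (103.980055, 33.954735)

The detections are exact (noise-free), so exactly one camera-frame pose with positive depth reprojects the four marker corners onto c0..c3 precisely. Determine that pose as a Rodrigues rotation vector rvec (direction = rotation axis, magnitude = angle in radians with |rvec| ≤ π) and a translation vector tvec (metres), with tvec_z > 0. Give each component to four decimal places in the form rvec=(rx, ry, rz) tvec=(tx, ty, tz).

Intrinsics K: fx=702.1, fy=828.8, cx=324.3, cy=251.2
Marker side s = 0.128 m; corners in marker frame (Z=0):
  M0 = (-0.0640, +0.0640, 0)
  M1 = (+0.0640, +0.0640, 0)
  M2 = (+0.0640, -0.0640, 0)
  M3 = (-0.0640, -0.0640, 0)
Detected image corners:
  c0 = (109.492137, 130.936426) px
  c1 = (202.447742, 138.954509) px
  c2 = (205.902540, 45.009342) px
  c3 = (103.980055, 33.954735) px
Planar DLT: solve 8×8 A·h = b for H (H[2,2]=1):
  H  [+787.13029 +119.11425 +156.03071]
  H  [+89.38373 +808.21321 +89.45829]
  H  [+0.17687 +0.71708 +1.00000]
B = K⁻¹H; ‖b₁‖=1.055748, ‖b₂‖=1.055748; λ = 2/(‖b₁‖+‖b₂‖) = 0.947196, sign → tz>0 ⇒ λ=+0.947196
r₁ = λ·B[:,0] = (+0.98453,+0.05138,+0.16753); r₂ = λ·B[:,1] = (-0.15303,+0.71781,+0.67922)
r₃ = r₁×r₂ = (-0.08536,-0.69435,+0.71456); SVD([r₁ r₂ r₃]) → R = UVᵀ:
  R  [+0.98453 -0.15303 -0.08536]
  R  [+0.05138 +0.71781 -0.69435]
  R  [+0.16753 +0.67922 +0.71456]
t = (-0.22701, -0.18485, +0.94720) m
tr R = 2.416894; θ = arccos((tr R − 1)/2) = 0.783501 rad = 44.891°
axis k = ((R−Rᵀ)₃₂, (R−Rᵀ)₁₃, (R−Rᵀ)₂₁) / (2 sinθ) = (+0.973104, -0.179158, +0.144815)
rvec = θ·k = (+0.762428, -0.140371, +0.113463)

rvec=(0.7624, -0.1404, 0.1135) tvec=(-0.2270, -0.1848, 0.9472)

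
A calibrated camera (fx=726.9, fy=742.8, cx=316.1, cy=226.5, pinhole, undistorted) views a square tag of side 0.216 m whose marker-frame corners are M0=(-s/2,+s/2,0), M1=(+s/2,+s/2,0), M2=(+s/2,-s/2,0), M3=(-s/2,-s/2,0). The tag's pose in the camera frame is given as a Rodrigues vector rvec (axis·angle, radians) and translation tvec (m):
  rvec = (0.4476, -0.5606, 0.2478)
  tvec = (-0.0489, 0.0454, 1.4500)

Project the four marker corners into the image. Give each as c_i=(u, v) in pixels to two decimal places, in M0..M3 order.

c0=(227.03, 293.47) c1=(317.32, 299.13) c2=(354.05, 207.46) c3=(262.15, 193.29)

Intrinsics K: fx=726.9, fy=742.8, cx=316.1, cy=226.5
Marker side s = 0.216 m; corners in marker frame (Z=0):
  M0 = (-0.1080, +0.1080, 0)
  M1 = (+0.1080, +0.1080, 0)
  M2 = (+0.1080, -0.1080, 0)
  M3 = (-0.1080, -0.1080, 0)
rvec = (0.4476, -0.5606, 0.2478), |rvec| = θ = 0.75896 rad = 43.485°
Rodrigues: sinθ=0.68817, 1−cosθ=0.27445; R = I + sinθ·[k]× + (1−cosθ)·[k]×²:
    [+0.82101 -0.34424 -0.45546]
    [+0.10513 +0.87529 -0.47204]
    [+0.56116 +0.33966 +0.75481]
t = (-0.0489, 0.0454, 1.4500) m
M0: Pc = R·M0+t = (-0.17475, +0.12858, +1.42608); u = 726.9·(-0.17475)/1.42608 + 316.1 = 227.0282, v = 742.8·(+0.12858)/1.42608 + 226.5 = 293.4717
M1: Pc = R·M1+t = (+0.00259, +0.15129, +1.54729); u = 726.9·(+0.00259)/1.54729 + 316.1 = 317.3171, v = 742.8·(+0.15129)/1.54729 + 226.5 = 299.1269
M2: Pc = R·M2+t = (+0.07695, -0.03778, +1.47392); u = 726.9·(+0.07695)/1.47392 + 316.1 = 354.0481, v = 742.8·(-0.03778)/1.47392 + 226.5 = 207.4619
M3: Pc = R·M3+t = (-0.10039, -0.06049, +1.35271); u = 726.9·(-0.10039)/1.35271 + 316.1 = 262.1535, v = 742.8·(-0.06049)/1.35271 + 226.5 = 193.2864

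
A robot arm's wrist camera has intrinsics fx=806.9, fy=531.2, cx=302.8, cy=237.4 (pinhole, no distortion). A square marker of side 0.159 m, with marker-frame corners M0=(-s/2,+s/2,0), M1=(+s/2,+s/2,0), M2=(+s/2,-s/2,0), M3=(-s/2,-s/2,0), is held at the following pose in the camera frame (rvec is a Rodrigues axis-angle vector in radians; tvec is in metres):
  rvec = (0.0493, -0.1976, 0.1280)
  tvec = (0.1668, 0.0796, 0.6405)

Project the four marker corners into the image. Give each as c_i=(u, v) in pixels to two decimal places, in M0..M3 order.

c0=(404.41, 363.23) c1=(588.80, 372.82) c2=(617.16, 245.97) c3=(432.51, 229.84)

Intrinsics K: fx=806.9, fy=531.2, cx=302.8, cy=237.4
Marker side s = 0.159 m; corners in marker frame (Z=0):
  M0 = (-0.0795, +0.0795, 0)
  M1 = (+0.0795, +0.0795, 0)
  M2 = (+0.0795, -0.0795, 0)
  M3 = (-0.0795, -0.0795, 0)
rvec = (0.0493, -0.1976, 0.1280), |rvec| = θ = 0.24054 rad = 13.782°
Rodrigues: sinθ=0.23823, 1−cosθ=0.02879; R = I + sinθ·[k]× + (1−cosθ)·[k]×²:
    [+0.97242 -0.13162 -0.19256]
    [+0.12192 +0.99064 -0.06141]
    [+0.19884 +0.03624 +0.97936]
t = (0.1668, 0.0796, 0.6405) m
M0: Pc = R·M0+t = (+0.07903, +0.14866, +0.62757); u = 806.9·(+0.07903)/0.62757 + 302.8 = 404.4115, v = 531.2·(+0.14866)/0.62757 + 237.4 = 363.2335
M1: Pc = R·M1+t = (+0.23364, +0.16805, +0.65919); u = 806.9·(+0.23364)/0.65919 + 302.8 = 588.7987, v = 531.2·(+0.16805)/0.65919 + 237.4 = 372.8200
M2: Pc = R·M2+t = (+0.25457, +0.01054, +0.65343); u = 806.9·(+0.25457)/0.65343 + 302.8 = 617.1630, v = 531.2·(+0.01054)/0.65343 + 237.4 = 245.9661
M3: Pc = R·M3+t = (+0.09996, -0.00885, +0.62181); u = 806.9·(+0.09996)/0.62181 + 302.8 = 432.5093, v = 531.2·(-0.00885)/0.62181 + 237.4 = 229.8409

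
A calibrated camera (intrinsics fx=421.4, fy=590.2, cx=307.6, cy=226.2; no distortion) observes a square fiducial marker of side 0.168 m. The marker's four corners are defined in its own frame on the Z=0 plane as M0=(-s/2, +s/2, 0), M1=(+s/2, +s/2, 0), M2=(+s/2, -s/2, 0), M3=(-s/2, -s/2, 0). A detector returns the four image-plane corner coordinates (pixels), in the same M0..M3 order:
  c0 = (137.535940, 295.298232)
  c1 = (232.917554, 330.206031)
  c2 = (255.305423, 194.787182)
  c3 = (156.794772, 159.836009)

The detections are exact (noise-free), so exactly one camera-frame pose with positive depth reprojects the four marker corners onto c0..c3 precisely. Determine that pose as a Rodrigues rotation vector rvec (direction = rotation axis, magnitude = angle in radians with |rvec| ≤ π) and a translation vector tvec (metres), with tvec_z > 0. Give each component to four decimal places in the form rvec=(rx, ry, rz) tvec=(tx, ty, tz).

Intrinsics K: fx=421.4, fy=590.2, cx=307.6, cy=226.2
Marker side s = 0.168 m; corners in marker frame (Z=0):
  M0 = (-0.0840, +0.0840, 0)
  M1 = (+0.0840, +0.0840, 0)
  M2 = (+0.0840, -0.0840, 0)
  M3 = (-0.0840, -0.0840, 0)
Detected image corners:
  c0 = (137.535940, 295.298232) px
  c1 = (232.917554, 330.206031) px
  c2 = (255.305423, 194.787182) px
  c3 = (156.794772, 159.836009) px
Planar DLT: solve 8×8 A·h = b for H (H[2,2]=1):
  H  [+568.08650 -88.22415 +195.29508]
  H  [+196.85090 +850.89373 +246.00336]
  H  [-0.04514 +0.18242 +1.00000]
B = K⁻¹H; ‖b₁‖=1.425623, ‖b₂‖=1.425623; λ = 2/(‖b₁‖+‖b₂‖) = 0.701448, sign → tz>0 ⇒ λ=+0.701448
r₁ = λ·B[:,0] = (+0.96873,+0.24609,-0.03166); r₂ = λ·B[:,1] = (-0.24026,+0.96224,+0.12796)
r₃ = r₁×r₂ = (+0.06196,-0.11635,+0.99127); SVD([r₁ r₂ r₃]) → R = UVᵀ:
  R  [+0.96873 -0.24026 +0.06196]
  R  [+0.24609 +0.96224 -0.11635]
  R  [-0.03166 +0.12796 +0.99127]
t = (-0.18694, +0.02354, +0.70145) m
tr R = 2.922241; θ = arccos((tr R − 1)/2) = 0.279765 rad = 16.029°
axis k = ((R−Rᵀ)₃₂, (R−Rᵀ)₁₃, (R−Rᵀ)₂₁) / (2 sinθ) = (+0.442387, +0.169524, +0.880656)
rvec = θ·k = (+0.123764, +0.047427, +0.246376)

rvec=(0.1238, 0.0474, 0.2464) tvec=(-0.1869, 0.0235, 0.7014)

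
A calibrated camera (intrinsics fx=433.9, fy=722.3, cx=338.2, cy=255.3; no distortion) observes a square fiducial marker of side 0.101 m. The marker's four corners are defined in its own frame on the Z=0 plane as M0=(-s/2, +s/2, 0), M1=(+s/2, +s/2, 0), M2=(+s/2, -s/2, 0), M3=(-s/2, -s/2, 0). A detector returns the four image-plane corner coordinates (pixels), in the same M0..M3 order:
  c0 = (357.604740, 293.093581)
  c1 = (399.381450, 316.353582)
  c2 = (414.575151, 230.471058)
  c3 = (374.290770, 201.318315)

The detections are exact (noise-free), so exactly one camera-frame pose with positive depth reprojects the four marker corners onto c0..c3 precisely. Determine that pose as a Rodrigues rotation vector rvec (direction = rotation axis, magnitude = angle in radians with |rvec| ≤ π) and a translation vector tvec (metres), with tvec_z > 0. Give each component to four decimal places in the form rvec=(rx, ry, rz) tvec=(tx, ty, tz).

Intrinsics K: fx=433.9, fy=722.3, cx=338.2, cy=255.3
Marker side s = 0.101 m; corners in marker frame (Z=0):
  M0 = (-0.0505, +0.0505, 0)
  M1 = (+0.0505, +0.0505, 0)
  M2 = (+0.0505, -0.0505, 0)
  M3 = (-0.0505, -0.0505, 0)
Detected image corners:
  c0 = (357.604740, 293.093581) px
  c1 = (399.381450, 316.353582) px
  c2 = (414.575151, 230.471058) px
  c3 = (374.290770, 201.318315) px
Planar DLT: solve 8×8 A·h = b for H (H[2,2]=1):
  H  [+670.77696 -193.95263 +387.21017]
  H  [+437.81300 +853.97597 +260.55095]
  H  [+0.68459 -0.09416 +1.00000]
B = K⁻¹H; ‖b₁‖=1.275181, ‖b₂‖=1.275181; λ = 2/(‖b₁‖+‖b₂‖) = 0.784203, sign → tz>0 ⇒ λ=+0.784203
r₁ = λ·B[:,0] = (+0.79387,+0.28558,+0.53686); r₂ = λ·B[:,1] = (-0.29299,+0.95326,-0.07384)
r₃ = r₁×r₂ = (-0.53285,-0.09867,+0.84044); SVD([r₁ r₂ r₃]) → R = UVᵀ:
  R  [+0.79387 -0.29299 -0.53285]
  R  [+0.28558 +0.95326 -0.09867]
  R  [+0.53686 -0.07384 +0.84044]
t = (+0.08858, +0.00570, +0.78420) m
tr R = 2.587566; θ = arccos((tr R − 1)/2) = 0.653793 rad = 37.460°
axis k = ((R−Rᵀ)₃₂, (R−Rᵀ)₁₃, (R−Rᵀ)₂₁) / (2 sinθ) = (+0.020419, -0.879405, +0.475637)
rvec = θ·k = (+0.013350, -0.574948, +0.310968)

rvec=(0.0133, -0.5749, 0.3110) tvec=(0.0886, 0.0057, 0.7842)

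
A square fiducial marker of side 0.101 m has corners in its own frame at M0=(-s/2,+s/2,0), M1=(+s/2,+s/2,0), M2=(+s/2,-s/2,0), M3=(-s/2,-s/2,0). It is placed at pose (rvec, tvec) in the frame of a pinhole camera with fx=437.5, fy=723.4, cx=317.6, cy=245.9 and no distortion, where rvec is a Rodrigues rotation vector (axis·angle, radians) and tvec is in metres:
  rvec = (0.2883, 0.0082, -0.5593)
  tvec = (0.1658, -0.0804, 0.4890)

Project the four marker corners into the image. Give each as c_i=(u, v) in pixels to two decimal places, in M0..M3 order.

Intrinsics K: fx=437.5, fy=723.4, cx=317.6, cy=245.9
Marker side s = 0.101 m; corners in marker frame (Z=0):
  M0 = (-0.0505, +0.0505, 0)
  M1 = (+0.0505, +0.0505, 0)
  M2 = (+0.0505, -0.0505, 0)
  M3 = (-0.0505, -0.0505, 0)
rvec = (0.2883, 0.0082, -0.5593), |rvec| = θ = 0.62929 rad = 36.055°
Rodrigues: sinθ=0.58857, 1−cosθ=0.19155; R = I + sinθ·[k]× + (1−cosθ)·[k]×²:
    [+0.84865 +0.52425 -0.07033]
    [-0.52197 +0.80848 -0.27186]
    [-0.08567 +0.26743 +0.95976]
t = (0.1658, -0.0804, 0.4890) m
M0: Pc = R·M0+t = (+0.14942, -0.01321, +0.50683); u = 437.5·(+0.14942)/0.50683 + 317.6 = 446.5784, v = 723.4·(-0.01321)/0.50683 + 245.9 = 227.0419
M1: Pc = R·M1+t = (+0.23513, -0.06593, +0.49818); u = 437.5·(+0.23513)/0.49818 + 317.6 = 524.0924, v = 723.4·(-0.06593)/0.49818 + 245.9 = 150.1623
M2: Pc = R·M2+t = (+0.18218, -0.14759, +0.47117); u = 437.5·(+0.18218)/0.47117 + 317.6 = 486.7638, v = 723.4·(-0.14759)/0.47117 + 245.9 = 19.3042
M3: Pc = R·M3+t = (+0.09647, -0.09487, +0.47982); u = 437.5·(+0.09647)/0.47982 + 317.6 = 405.5595, v = 723.4·(-0.09487)/0.47982 + 245.9 = 102.8713

c0=(446.58, 227.04) c1=(524.09, 150.16) c2=(486.76, 19.30) c3=(405.56, 102.87)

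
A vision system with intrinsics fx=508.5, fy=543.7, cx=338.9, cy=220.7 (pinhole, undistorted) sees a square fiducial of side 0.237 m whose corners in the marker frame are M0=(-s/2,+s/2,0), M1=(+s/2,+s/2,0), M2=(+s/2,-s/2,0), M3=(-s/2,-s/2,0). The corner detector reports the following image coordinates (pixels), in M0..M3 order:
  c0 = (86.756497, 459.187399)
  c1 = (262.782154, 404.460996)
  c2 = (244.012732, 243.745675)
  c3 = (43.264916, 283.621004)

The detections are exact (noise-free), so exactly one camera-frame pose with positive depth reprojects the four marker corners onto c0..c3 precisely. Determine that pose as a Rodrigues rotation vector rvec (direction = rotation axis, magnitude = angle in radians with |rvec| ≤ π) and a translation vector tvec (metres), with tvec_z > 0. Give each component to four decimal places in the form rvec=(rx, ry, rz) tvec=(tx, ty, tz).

rvec=(0.3065, -0.3717, -0.1183) tvec=(-0.2286, 0.1609, 0.6711)

Intrinsics K: fx=508.5, fy=543.7, cx=338.9, cy=220.7
Marker side s = 0.237 m; corners in marker frame (Z=0):
  M0 = (-0.1185, +0.1185, 0)
  M1 = (+0.1185, +0.1185, 0)
  M2 = (+0.1185, -0.1185, 0)
  M3 = (-0.1185, -0.1185, 0)
Detected image corners:
  c0 = (86.756497, 459.187399) px
  c1 = (262.782154, 404.460996) px
  c2 = (244.012732, 243.745675) px
  c3 = (43.264916, 283.621004) px
Planar DLT: solve 8×8 A·h = b for H (H[2,2]=1):
  H  [+872.36834 +203.10033 +165.70797]
  H  [-25.72067 +871.11867 +351.02354]
  H  [+0.50498 +0.47027 +1.00000]
B = K⁻¹H; ‖b₁‖=1.490083, ‖b₂‖=1.490083; λ = 2/(‖b₁‖+‖b₂‖) = 0.671103, sign → tz>0 ⇒ λ=+0.671103
r₁ = λ·B[:,0] = (+0.92547,-0.16931,+0.33889); r₂ = λ·B[:,1] = (+0.05771,+0.94714,+0.31560)
r₃ = r₁×r₂ = (-0.37441,-0.27252,+0.88631); SVD([r₁ r₂ r₃]) → R = UVᵀ:
  R  [+0.92547 +0.05771 -0.37441]
  R  [-0.16931 +0.94714 -0.27252]
  R  [+0.33889 +0.31560 +0.88631]
t = (-0.22857, +0.16086, +0.67110) m
tr R = 2.758914; θ = arccos((tr R − 1)/2) = 0.496076 rad = 28.423°
axis k = ((R−Rᵀ)₃₂, (R−Rᵀ)₁₃, (R−Rᵀ)₂₁) / (2 sinθ) = (+0.617802, -0.749299, -0.238476)
rvec = θ·k = (+0.306477, -0.371710, -0.118302)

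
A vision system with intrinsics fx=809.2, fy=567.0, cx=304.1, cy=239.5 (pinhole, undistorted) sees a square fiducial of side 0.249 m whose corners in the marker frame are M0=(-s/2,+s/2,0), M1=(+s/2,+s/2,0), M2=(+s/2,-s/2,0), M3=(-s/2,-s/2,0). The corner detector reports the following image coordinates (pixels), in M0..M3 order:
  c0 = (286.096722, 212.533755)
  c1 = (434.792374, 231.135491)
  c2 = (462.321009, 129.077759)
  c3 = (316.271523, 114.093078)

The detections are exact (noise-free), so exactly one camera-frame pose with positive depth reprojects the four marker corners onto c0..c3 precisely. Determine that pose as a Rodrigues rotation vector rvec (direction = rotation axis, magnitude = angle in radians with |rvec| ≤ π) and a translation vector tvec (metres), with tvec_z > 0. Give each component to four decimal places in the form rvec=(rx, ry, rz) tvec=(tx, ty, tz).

Intrinsics K: fx=809.2, fy=567.0, cx=304.1, cy=239.5
Marker side s = 0.249 m; corners in marker frame (Z=0):
  M0 = (-0.1245, +0.1245, 0)
  M1 = (+0.1245, +0.1245, 0)
  M2 = (+0.1245, -0.1245, 0)
  M3 = (-0.1245, -0.1245, 0)
Detected image corners:
  c0 = (286.096722, 212.533755) px
  c1 = (434.792374, 231.135491) px
  c2 = (462.321009, 129.077759) px
  c3 = (316.271523, 114.093078) px
Planar DLT: solve 8×8 A·h = b for H (H[2,2]=1):
  H  [+543.58317 -152.42598 +373.86532]
  H  [+45.27188 +385.78556 +170.96845]
  H  [-0.12860 -0.09729 +1.00000]
B = K⁻¹H; ‖b₁‖=0.743681, ‖b₂‖=0.743681; λ = 2/(‖b₁‖+‖b₂‖) = 1.344663, sign → tz>0 ⇒ λ=+1.344663
r₁ = λ·B[:,0] = (+0.96827,+0.18041,-0.17293); r₂ = λ·B[:,1] = (-0.20413,+0.97016,-0.13082)
r₃ = r₁×r₂ = (+0.14417,+0.16197,+0.97621); SVD([r₁ r₂ r₃]) → R = UVᵀ:
  R  [+0.96827 -0.20413 +0.14417]
  R  [+0.18041 +0.97016 +0.16197]
  R  [-0.17293 -0.13082 +0.97621]
t = (+0.11593, -0.16253, +1.34466) m
tr R = 2.914642; θ = arccos((tr R − 1)/2) = 0.293210 rad = 16.800°
axis k = ((R−Rᵀ)₃₂, (R−Rᵀ)₁₃, (R−Rᵀ)₂₁) / (2 sinθ) = (-0.506509, +0.548565, +0.665226)
rvec = θ·k = (-0.148513, +0.160845, +0.195051)

rvec=(-0.1485, 0.1608, 0.1951) tvec=(0.1159, -0.1625, 1.3447)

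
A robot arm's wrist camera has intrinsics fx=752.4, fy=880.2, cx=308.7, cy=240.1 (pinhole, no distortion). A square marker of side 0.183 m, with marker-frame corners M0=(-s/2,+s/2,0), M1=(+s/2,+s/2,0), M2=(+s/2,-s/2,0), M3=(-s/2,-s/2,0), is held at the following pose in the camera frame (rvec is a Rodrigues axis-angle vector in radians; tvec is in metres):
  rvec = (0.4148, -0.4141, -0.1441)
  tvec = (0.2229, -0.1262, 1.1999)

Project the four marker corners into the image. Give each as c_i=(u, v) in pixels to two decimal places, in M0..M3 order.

Intrinsics K: fx=752.4, fy=880.2, cx=308.7, cy=240.1
Marker side s = 0.183 m; corners in marker frame (Z=0):
  M0 = (-0.0915, +0.0915, 0)
  M1 = (+0.0915, +0.0915, 0)
  M2 = (+0.0915, -0.0915, 0)
  M3 = (-0.0915, -0.0915, 0)
rvec = (0.4148, -0.4141, -0.1441), |rvec| = θ = 0.60357 rad = 34.582°
Rodrigues: sinθ=0.56759, 1−cosθ=0.17669; R = I + sinθ·[k]× + (1−cosθ)·[k]×²:
    [+0.90676 +0.05220 -0.41840]
    [-0.21882 +0.90648 -0.36113]
    [+0.36042 +0.41901 +0.83338]
t = (0.2229, -0.1262, 1.1999) m
M0: Pc = R·M0+t = (+0.14471, -0.02324, +1.20526); u = 752.4·(+0.14471)/1.20526 + 308.7 = 399.0357, v = 880.2·(-0.02324)/1.20526 + 240.1 = 223.1313
M1: Pc = R·M1+t = (+0.31064, -0.06328, +1.27122); u = 752.4·(+0.31064)/1.27122 + 308.7 = 492.5625, v = 880.2·(-0.06328)/1.27122 + 240.1 = 196.2853
M2: Pc = R·M2+t = (+0.30109, -0.22916, +1.19454); u = 752.4·(+0.30109)/1.19454 + 308.7 = 498.3479, v = 880.2·(-0.22916)/1.19454 + 240.1 = 71.2393
M3: Pc = R·M3+t = (+0.13516, -0.18912, +1.12858); u = 752.4·(+0.13516)/1.12858 + 308.7 = 398.8048, v = 880.2·(-0.18912)/1.12858 + 240.1 = 92.6013

c0=(399.04, 223.13) c1=(492.56, 196.29) c2=(498.35, 71.24) c3=(398.80, 92.60)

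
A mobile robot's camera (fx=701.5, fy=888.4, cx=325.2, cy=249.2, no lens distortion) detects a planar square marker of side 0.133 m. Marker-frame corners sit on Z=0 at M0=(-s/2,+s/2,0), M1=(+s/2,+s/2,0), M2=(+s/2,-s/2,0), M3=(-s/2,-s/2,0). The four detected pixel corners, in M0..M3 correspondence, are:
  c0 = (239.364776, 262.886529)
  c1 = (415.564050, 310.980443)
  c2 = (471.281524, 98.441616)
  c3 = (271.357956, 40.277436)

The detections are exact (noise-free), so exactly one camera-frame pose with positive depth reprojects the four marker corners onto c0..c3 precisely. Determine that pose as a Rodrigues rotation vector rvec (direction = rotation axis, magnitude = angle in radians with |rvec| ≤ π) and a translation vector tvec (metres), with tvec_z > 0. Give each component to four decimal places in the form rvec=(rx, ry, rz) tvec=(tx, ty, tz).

rvec=(0.4967, 0.0007, 0.2232) tvec=(0.0162, -0.0348, 0.4851)

Intrinsics K: fx=701.5, fy=888.4, cx=325.2, cy=249.2
Marker side s = 0.133 m; corners in marker frame (Z=0):
  M0 = (-0.0665, +0.0665, 0)
  M1 = (+0.0665, +0.0665, 0)
  M2 = (+0.0665, -0.0665, 0)
  M3 = (-0.0665, -0.0665, 0)
Detected image corners:
  c0 = (239.364776, 262.886529) px
  c1 = (415.564050, 310.980443) px
  c2 = (471.281524, 98.441616) px
  c3 = (271.357956, 40.277436) px
Planar DLT: solve 8×8 A·h = b for H (H[2,2]=1):
  H  [+1446.69161 +9.98149 +348.66009]
  H  [+416.63086 +1809.16557 +185.38864]
  H  [+0.11012 +0.97419 +1.00000]
B = K⁻¹H; ‖b₁‖=2.061336, ‖b₂‖=2.061336; λ = 2/(‖b₁‖+‖b₂‖) = 0.485122, sign → tz>0 ⇒ λ=+0.485122
r₁ = λ·B[:,0] = (+0.97569,+0.21252,+0.05342); r₂ = λ·B[:,1] = (-0.21218,+0.85535,+0.47260)
r₃ = r₁×r₂ = (+0.05475,-0.47245,+0.87966); SVD([r₁ r₂ r₃]) → R = UVᵀ:
  R  [+0.97569 -0.21218 +0.05475]
  R  [+0.21252 +0.85535 -0.47245]
  R  [+0.05342 +0.47260 +0.87966]
t = (+0.01622, -0.03485, +0.48512) m
tr R = 2.710703; θ = arccos((tr R − 1)/2) = 0.544568 rad = 31.201°
axis k = ((R−Rᵀ)₃₂, (R−Rᵀ)₁₃, (R−Rᵀ)₂₁) / (2 sinθ) = (+0.912125, +0.001279, +0.409910)
rvec = θ·k = (+0.496714, +0.000696, +0.223224)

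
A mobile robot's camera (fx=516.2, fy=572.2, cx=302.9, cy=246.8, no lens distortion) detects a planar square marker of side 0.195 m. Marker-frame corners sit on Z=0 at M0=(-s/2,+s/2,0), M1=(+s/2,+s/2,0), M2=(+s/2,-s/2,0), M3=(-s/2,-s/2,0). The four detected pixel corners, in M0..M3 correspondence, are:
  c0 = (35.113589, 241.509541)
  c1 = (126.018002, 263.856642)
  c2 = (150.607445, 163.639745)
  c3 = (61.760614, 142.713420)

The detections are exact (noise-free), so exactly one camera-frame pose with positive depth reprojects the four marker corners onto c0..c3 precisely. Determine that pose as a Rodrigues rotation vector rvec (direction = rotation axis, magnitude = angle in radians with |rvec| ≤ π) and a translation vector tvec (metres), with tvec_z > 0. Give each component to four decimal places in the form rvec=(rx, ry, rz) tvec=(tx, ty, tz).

Intrinsics K: fx=516.2, fy=572.2, cx=302.9, cy=246.8
Marker side s = 0.195 m; corners in marker frame (Z=0):
  M0 = (-0.0975, +0.0975, 0)
  M1 = (+0.0975, +0.0975, 0)
  M2 = (+0.0975, -0.0975, 0)
  M3 = (-0.0975, -0.0975, 0)
Detected image corners:
  c0 = (35.113589, 241.509541) px
  c1 = (126.018002, 263.856642) px
  c2 = (150.607445, 163.639745) px
  c3 = (61.760614, 142.713420) px
Planar DLT: solve 8×8 A·h = b for H (H[2,2]=1):
  H  [+456.64019 -143.55650 +93.34075]
  H  [+101.79769 +483.85145 +202.25085]
  H  [-0.04491 -0.13020 +1.00000]
B = K⁻¹H; ‖b₁‖=0.933169, ‖b₂‖=0.933169; λ = 2/(‖b₁‖+‖b₂‖) = 1.071618, sign → tz>0 ⇒ λ=+1.071618
r₁ = λ·B[:,0] = (+0.97621,+0.21140,-0.04813); r₂ = λ·B[:,1] = (-0.21615,+0.96634,-0.13953)
r₃ = r₁×r₂ = (+0.01701,+0.14661,+0.98905); SVD([r₁ r₂ r₃]) → R = UVᵀ:
  R  [+0.97621 -0.21615 +0.01701]
  R  [+0.21140 +0.96634 +0.14661]
  R  [-0.04813 -0.13953 +0.98905]
t = (-0.43504, -0.08343, +1.07162) m
tr R = 2.931601; θ = arccos((tr R − 1)/2) = 0.262284 rad = 15.028°
axis k = ((R−Rᵀ)₃₂, (R−Rᵀ)₁₃, (R−Rᵀ)₂₁) / (2 sinθ) = (-0.551787, +0.125605, +0.824472)
rvec = θ·k = (-0.144725, +0.032944, +0.216246)

rvec=(-0.1447, 0.0329, 0.2162) tvec=(-0.4350, -0.0834, 1.0716)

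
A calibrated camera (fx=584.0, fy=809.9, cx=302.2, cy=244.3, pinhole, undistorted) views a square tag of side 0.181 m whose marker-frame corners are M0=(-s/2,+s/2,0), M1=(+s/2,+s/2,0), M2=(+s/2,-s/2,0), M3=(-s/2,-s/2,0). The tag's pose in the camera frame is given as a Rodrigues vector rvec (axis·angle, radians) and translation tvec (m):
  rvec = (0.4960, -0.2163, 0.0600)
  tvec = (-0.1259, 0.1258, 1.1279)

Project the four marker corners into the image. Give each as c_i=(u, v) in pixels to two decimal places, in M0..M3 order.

c0=(188.42, 388.56) c1=(278.88, 384.31) c2=(287.56, 278.54) c3=(190.27, 279.17)

Intrinsics K: fx=584.0, fy=809.9, cx=302.2, cy=244.3
Marker side s = 0.181 m; corners in marker frame (Z=0):
  M0 = (-0.0905, +0.0905, 0)
  M1 = (+0.0905, +0.0905, 0)
  M2 = (+0.0905, -0.0905, 0)
  M3 = (-0.0905, -0.0905, 0)
rvec = (0.4960, -0.2163, 0.0600), |rvec| = θ = 0.54443 rad = 31.193°
Rodrigues: sinθ=0.51793, 1−cosθ=0.14458; R = I + sinθ·[k]× + (1−cosθ)·[k]×²:
    [+0.97542 -0.10941 -0.19126]
    [+0.00475 +0.87824 -0.47819]
    [+0.22029 +0.46553 +0.85718]
t = (-0.1259, 0.1258, 1.1279) m
M0: Pc = R·M0+t = (-0.22408, +0.20485, +1.15009); u = 584.0·(-0.22408)/1.15009 + 302.2 = 188.4170, v = 809.9·(+0.20485)/1.15009 + 244.3 = 388.5570
M1: Pc = R·M1+t = (-0.04753, +0.20571, +1.18997); u = 584.0·(-0.04753)/1.18997 + 302.2 = 278.8758, v = 809.9·(+0.20571)/1.18997 + 244.3 = 384.3084
M2: Pc = R·M2+t = (-0.02772, +0.04675, +1.10571); u = 584.0·(-0.02772)/1.10571 + 302.2 = 287.5578, v = 809.9·(+0.04675)/1.10571 + 244.3 = 278.5422
M3: Pc = R·M3+t = (-0.20427, +0.04589, +1.06583); u = 584.0·(-0.20427)/1.06583 + 302.2 = 190.2725, v = 809.9·(+0.04589)/1.06583 + 244.3 = 279.1699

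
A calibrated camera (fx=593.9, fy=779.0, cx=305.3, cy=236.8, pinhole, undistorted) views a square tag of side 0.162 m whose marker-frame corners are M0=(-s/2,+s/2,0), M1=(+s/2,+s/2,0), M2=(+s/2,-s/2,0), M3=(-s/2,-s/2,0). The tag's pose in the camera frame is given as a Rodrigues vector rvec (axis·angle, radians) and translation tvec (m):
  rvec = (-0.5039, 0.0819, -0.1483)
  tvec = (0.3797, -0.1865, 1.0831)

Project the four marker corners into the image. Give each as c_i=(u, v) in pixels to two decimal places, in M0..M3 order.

Intrinsics K: fx=593.9, fy=779.0, cx=305.3, cy=236.8
Marker side s = 0.162 m; corners in marker frame (Z=0):
  M0 = (-0.0810, +0.0810, 0)
  M1 = (+0.0810, +0.0810, 0)
  M2 = (+0.0810, -0.0810, 0)
  M3 = (-0.0810, -0.0810, 0)
rvec = (-0.5039, 0.0819, -0.1483), |rvec| = θ = 0.53162 rad = 30.459°
Rodrigues: sinθ=0.50693, 1−cosθ=0.13801; R = I + sinθ·[k]× + (1−cosθ)·[k]×²:
    [+0.98598 +0.12126 +0.11459]
    [-0.16157 +0.86526 +0.47457]
    [-0.04160 -0.48643 +0.87273]
t = (0.3797, -0.1865, 1.0831) m
M0: Pc = R·M0+t = (+0.30966, -0.10333, +1.04707); u = 593.9·(+0.30966)/1.04707 + 305.3 = 480.9383, v = 779.0·(-0.10333)/1.04707 + 236.8 = 159.9268
M1: Pc = R·M1+t = (+0.46939, -0.12950, +1.04033); u = 593.9·(+0.46939)/1.04033 + 305.3 = 573.2621, v = 779.0·(-0.12950)/1.04033 + 236.8 = 139.8299
M2: Pc = R·M2+t = (+0.44974, -0.26967, +1.11913); u = 593.9·(+0.44974)/1.11913 + 305.3 = 543.9693, v = 779.0·(-0.26967)/1.11913 + 236.8 = 49.0869
M3: Pc = R·M3+t = (+0.29001, -0.24350, +1.12587); u = 593.9·(+0.29001)/1.12587 + 305.3 = 458.2828, v = 779.0·(-0.24350)/1.12587 + 236.8 = 68.3205

c0=(480.94, 159.93) c1=(573.26, 139.83) c2=(543.97, 49.09) c3=(458.28, 68.32)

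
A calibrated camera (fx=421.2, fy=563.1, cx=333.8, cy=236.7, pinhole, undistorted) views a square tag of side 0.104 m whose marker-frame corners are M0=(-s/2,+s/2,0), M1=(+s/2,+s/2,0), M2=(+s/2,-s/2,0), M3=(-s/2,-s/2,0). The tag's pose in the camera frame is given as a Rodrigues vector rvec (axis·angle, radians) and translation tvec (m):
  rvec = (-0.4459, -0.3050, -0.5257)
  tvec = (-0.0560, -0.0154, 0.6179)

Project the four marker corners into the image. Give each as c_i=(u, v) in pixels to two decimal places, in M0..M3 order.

c0=(282.55, 281.57) c1=(344.00, 239.76) c2=(307.22, 170.46) c3=(246.76, 205.40)

Intrinsics K: fx=421.2, fy=563.1, cx=333.8, cy=236.7
Marker side s = 0.104 m; corners in marker frame (Z=0):
  M0 = (-0.0520, +0.0520, 0)
  M1 = (+0.0520, +0.0520, 0)
  M2 = (+0.0520, -0.0520, 0)
  M3 = (-0.0520, -0.0520, 0)
rvec = (-0.4459, -0.3050, -0.5257), |rvec| = θ = 0.75380 rad = 43.189°
Rodrigues: sinθ=0.68441, 1−cosθ=0.27091; R = I + sinθ·[k]× + (1−cosθ)·[k]×²:
    [+0.82389 +0.54215 -0.16517]
    [-0.41247 +0.77345 +0.48130]
    [+0.38868 -0.32841 +0.86085]
t = (-0.0560, -0.0154, 0.6179) m
M0: Pc = R·M0+t = (-0.07065, +0.04627, +0.58061); u = 421.2·(-0.07065)/0.58061 + 333.8 = 282.5472, v = 563.1·(+0.04627)/0.58061 + 236.7 = 281.5722
M1: Pc = R·M1+t = (+0.01503, +0.00337, +0.62103); u = 421.2·(+0.01503)/0.62103 + 333.8 = 343.9964, v = 563.1·(+0.00337)/0.62103 + 236.7 = 239.7563
M2: Pc = R·M2+t = (-0.04135, -0.07707, +0.65519); u = 421.2·(-0.04135)/0.65519 + 333.8 = 307.2176, v = 563.1·(-0.07707)/0.65519 + 236.7 = 170.4645
M3: Pc = R·M3+t = (-0.12703, -0.03417, +0.61477); u = 421.2·(-0.12703)/0.61477 + 333.8 = 246.7640, v = 563.1·(-0.03417)/0.61477 + 236.7 = 205.4010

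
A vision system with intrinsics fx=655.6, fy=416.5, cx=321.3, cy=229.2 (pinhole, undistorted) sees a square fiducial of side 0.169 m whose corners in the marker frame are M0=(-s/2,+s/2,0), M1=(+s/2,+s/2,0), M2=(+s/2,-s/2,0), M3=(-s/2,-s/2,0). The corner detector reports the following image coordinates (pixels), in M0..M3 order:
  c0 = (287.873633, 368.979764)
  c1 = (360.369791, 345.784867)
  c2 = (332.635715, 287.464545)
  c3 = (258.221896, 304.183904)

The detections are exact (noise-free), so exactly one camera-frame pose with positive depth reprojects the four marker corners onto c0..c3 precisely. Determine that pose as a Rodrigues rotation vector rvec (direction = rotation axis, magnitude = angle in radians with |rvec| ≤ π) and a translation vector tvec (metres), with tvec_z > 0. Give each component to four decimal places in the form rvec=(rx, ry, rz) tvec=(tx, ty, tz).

Intrinsics K: fx=655.6, fy=416.5, cx=321.3, cy=229.2
Marker side s = 0.169 m; corners in marker frame (Z=0):
  M0 = (-0.0845, +0.0845, 0)
  M1 = (+0.0845, +0.0845, 0)
  M2 = (+0.0845, -0.0845, 0)
  M3 = (-0.0845, -0.0845, 0)
Detected image corners:
  c0 = (287.873633, 368.979764) px
  c1 = (360.369791, 345.784867) px
  c2 = (332.635715, 287.464545) px
  c3 = (258.221896, 304.183904) px
Planar DLT: solve 8×8 A·h = b for H (H[2,2]=1):
  H  [+619.59853 +145.11584 +311.53243]
  H  [+76.99903 +337.57988 +325.89526]
  H  [+0.59694 -0.07870 +1.00000]
B = K⁻¹H; ‖b₁‖=0.895971, ‖b₂‖=0.895971; λ = 2/(‖b₁‖+‖b₂‖) = 1.116108, sign → tz>0 ⇒ λ=+1.116108
r₁ = λ·B[:,0] = (+0.72830,-0.16030,+0.66624); r₂ = λ·B[:,1] = (+0.29009,+0.95296,-0.08783)
r₃ = r₁×r₂ = (-0.62082,+0.25724,+0.74054); SVD([r₁ r₂ r₃]) → R = UVᵀ:
  R  [+0.72830 +0.29009 -0.62082]
  R  [-0.16030 +0.95296 +0.25724]
  R  [+0.66624 -0.08783 +0.74054]
t = (-0.01663, +0.25912, +1.11611) m
tr R = 2.421802; θ = arccos((tr R − 1)/2) = 0.780017 rad = 44.692°
axis k = ((R−Rᵀ)₃₂, (R−Rᵀ)₁₃, (R−Rᵀ)₂₁) / (2 sinθ) = (-0.245331, -0.915031, -0.320203)
rvec = θ·k = (-0.191363, -0.713740, -0.249764)

rvec=(-0.1914, -0.7137, -0.2498) tvec=(-0.0166, 0.2591, 1.1161)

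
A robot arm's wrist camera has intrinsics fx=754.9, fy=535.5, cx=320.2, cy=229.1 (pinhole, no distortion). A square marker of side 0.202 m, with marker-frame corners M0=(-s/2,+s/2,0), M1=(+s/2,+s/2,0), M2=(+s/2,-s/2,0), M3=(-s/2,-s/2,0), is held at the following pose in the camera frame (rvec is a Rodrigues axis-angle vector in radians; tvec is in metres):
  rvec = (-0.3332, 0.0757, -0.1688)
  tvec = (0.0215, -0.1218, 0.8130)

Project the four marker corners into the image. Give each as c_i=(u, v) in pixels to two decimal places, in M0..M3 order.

Intrinsics K: fx=754.9, fy=535.5, cx=320.2, cy=229.1
Marker side s = 0.202 m; corners in marker frame (Z=0):
  M0 = (-0.1010, +0.1010, 0)
  M1 = (+0.1010, +0.1010, 0)
  M2 = (+0.1010, -0.1010, 0)
  M3 = (-0.1010, -0.1010, 0)
rvec = (-0.3332, 0.0757, -0.1688), |rvec| = θ = 0.38111 rad = 21.836°
Rodrigues: sinθ=0.37195, 1−cosθ=0.07175; R = I + sinθ·[k]× + (1−cosθ)·[k]×²:
    [+0.98309 +0.15228 +0.10166]
    [-0.17720 +0.93108 +0.31888]
    [-0.04610 -0.33150 +0.94233]
t = (0.0215, -0.1218, 0.8130) m
M0: Pc = R·M0+t = (-0.06241, -0.00986, +0.78417); u = 754.9·(-0.06241)/0.78417 + 320.2 = 260.1180, v = 535.5·(-0.00986)/0.78417 + 229.1 = 222.3646
M1: Pc = R·M1+t = (+0.13617, -0.04566, +0.77486); u = 754.9·(+0.13617)/0.77486 + 320.2 = 452.8650, v = 535.5·(-0.04566)/0.77486 + 229.1 = 197.5461
M2: Pc = R·M2+t = (+0.10541, -0.23374, +0.84183); u = 754.9·(+0.10541)/0.84183 + 320.2 = 414.7271, v = 535.5·(-0.23374)/0.84183 + 229.1 = 80.4160
M3: Pc = R·M3+t = (-0.09317, -0.19794, +0.85114); u = 754.9·(-0.09317)/0.85114 + 320.2 = 237.5619, v = 535.5·(-0.19794)/0.85114 + 229.1 = 104.5634

c0=(260.12, 222.36) c1=(452.87, 197.55) c2=(414.73, 80.42) c3=(237.56, 104.56)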